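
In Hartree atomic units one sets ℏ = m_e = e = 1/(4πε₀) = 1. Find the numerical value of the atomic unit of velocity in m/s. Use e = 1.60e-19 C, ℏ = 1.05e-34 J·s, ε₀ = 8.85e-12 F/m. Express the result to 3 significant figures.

2.19e6 m/s

v_au = e²/(4πε₀ℏ)
  = 2.56e-38 / 1.17e-44
  = 2.19e6 m/s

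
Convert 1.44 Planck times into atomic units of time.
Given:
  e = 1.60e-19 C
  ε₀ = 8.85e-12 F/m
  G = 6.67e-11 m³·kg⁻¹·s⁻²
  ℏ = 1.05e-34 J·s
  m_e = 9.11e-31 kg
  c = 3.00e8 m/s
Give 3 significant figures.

Planck time: t_P = √(ℏG/c⁵) = 5.37e-44 s
atomic unit of time: τ_au = (4πε₀)²ℏ³/(m_e e⁴) = 2.40e-17 s
1.44 × 5.37e-44 / 2.40e-17 = 3.22e-27

3.22e-27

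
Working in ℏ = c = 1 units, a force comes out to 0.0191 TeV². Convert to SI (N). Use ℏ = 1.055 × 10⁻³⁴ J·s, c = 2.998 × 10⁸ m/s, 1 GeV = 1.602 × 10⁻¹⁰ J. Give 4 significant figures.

Force is [E]/[L] = [E]²/(ℏc); restore (ℏc)⁻¹.
1 GeV² → 1/(ℏc) × (1 GeV in J)² = 8.114 × 10⁵ N.
Convert the energy scale: 0.0191 TeV² = 1.91 × 10⁴ GeV².
Result: 1.91 × 10⁴ × 8.114 × 10⁵ = 1.550 × 10¹⁰ N.

1.550 × 10¹⁰ N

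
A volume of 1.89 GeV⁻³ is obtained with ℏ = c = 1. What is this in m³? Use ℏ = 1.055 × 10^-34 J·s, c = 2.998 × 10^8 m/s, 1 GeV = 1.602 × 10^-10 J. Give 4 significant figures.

1.455 × 10^-47 m³

Volume is [L]³ = [E]⁻³·(ℏc)³.
1 GeV⁻³ → (ℏc)³ × (1 GeV in J)⁻³ = 7.696 × 10^-48 m³.
Result: 1.89 × 7.696 × 10^-48 = 1.455 × 10^-47 m³.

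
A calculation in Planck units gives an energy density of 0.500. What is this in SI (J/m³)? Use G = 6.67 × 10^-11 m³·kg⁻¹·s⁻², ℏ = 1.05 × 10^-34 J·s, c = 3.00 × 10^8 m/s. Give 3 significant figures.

2.34 × 10^113 J/m³

One Planck energy density: u_P = c⁷/(ℏG²) = 4.68 × 10^113 J/m³.
0.500 × 4.68 × 10^113 J/m³ = 2.34 × 10^113 J/m³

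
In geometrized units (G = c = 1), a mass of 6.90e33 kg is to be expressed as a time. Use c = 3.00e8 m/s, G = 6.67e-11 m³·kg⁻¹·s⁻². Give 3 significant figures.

0.0170 s

Mass → time via G/c³.
6.90e33 kg × (G/c³) = 0.0170 s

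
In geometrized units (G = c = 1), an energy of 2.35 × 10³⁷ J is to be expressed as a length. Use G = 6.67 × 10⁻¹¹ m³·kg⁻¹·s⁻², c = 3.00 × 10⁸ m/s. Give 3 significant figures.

1.94 × 10⁻⁷ m

Energy → length via G/c⁴.
2.35 × 10³⁷ J × (G/c⁴) = 1.94 × 10⁻⁷ m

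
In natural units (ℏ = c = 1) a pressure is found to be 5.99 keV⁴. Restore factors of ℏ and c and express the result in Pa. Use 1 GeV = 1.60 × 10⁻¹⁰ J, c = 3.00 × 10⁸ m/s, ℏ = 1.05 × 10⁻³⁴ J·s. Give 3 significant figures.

Pressure is [E]/[L]³ = [E]⁴/(ℏc)³.
1 GeV⁴ → 1/(ℏc)³ × (1 GeV in J)⁴ = 2.10 × 10³⁷ Pa.
Convert the energy scale: 5.99 keV⁴ = 5.99 × 10⁻²⁴ GeV⁴.
Result: 5.99 × 10⁻²⁴ × 2.10 × 10³⁷ = 1.26 × 10¹⁴ Pa.

1.26 × 10¹⁴ Pa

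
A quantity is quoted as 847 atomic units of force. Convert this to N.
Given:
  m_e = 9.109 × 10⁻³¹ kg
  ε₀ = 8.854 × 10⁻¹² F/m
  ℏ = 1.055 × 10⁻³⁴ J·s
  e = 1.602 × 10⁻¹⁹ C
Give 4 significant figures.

One atomic unit of force: F_au = E_h/a₀ = m_e²e⁶/((4πε₀)³ℏ⁴) = 8.220 × 10⁻⁸ N.
847 × 8.220 × 10⁻⁸ N = 6.962 × 10⁻⁵ N

6.962 × 10⁻⁵ N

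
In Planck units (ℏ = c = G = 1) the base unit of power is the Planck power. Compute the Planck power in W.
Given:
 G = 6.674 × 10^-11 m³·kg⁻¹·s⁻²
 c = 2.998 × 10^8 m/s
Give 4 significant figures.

P_P = c⁵/G
  = 2.422 × 10^42 / 6.674 × 10^-11
  = 3.629 × 10^52 W

3.629 × 10^52 W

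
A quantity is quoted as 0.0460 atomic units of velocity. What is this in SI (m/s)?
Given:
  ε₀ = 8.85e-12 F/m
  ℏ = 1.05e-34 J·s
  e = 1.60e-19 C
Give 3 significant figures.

1.01e5 m/s

One atomic unit of velocity: v_au = e²/(4πε₀ℏ) = 2.19e6 m/s.
0.0460 × 2.19e6 m/s = 1.01e5 m/s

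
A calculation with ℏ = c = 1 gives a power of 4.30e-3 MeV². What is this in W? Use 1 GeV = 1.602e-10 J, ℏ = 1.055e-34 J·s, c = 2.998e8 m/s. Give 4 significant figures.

Power is [E]/[T] = [E]²/ℏ.
1 GeV² → 1/ℏ × (1 GeV in J)² = 2.433e14 W.
Convert the energy scale: 4.30e-3 MeV² = 4.30e-9 GeV².
Result: 4.30e-9 × 2.433e14 = 1.046e6 W.

1.046e6 W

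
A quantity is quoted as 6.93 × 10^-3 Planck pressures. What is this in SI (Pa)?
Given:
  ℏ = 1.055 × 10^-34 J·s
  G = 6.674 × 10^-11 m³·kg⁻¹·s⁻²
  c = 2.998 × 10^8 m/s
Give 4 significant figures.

3.210 × 10^111 Pa

One Planck pressure: p_P = c⁷/(ℏG²) = 4.632 × 10^113 Pa.
6.93 × 10^-3 × 4.632 × 10^113 Pa = 3.210 × 10^111 Pa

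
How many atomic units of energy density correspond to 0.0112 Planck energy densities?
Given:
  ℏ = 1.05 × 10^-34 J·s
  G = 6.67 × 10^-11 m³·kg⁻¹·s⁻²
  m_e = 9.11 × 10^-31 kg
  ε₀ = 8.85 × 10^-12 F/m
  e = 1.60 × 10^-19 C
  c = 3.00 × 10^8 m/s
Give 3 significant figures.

1.74 × 10^98

Planck energy density: u_P = c⁷/(ℏG²) = 4.68 × 10^113 J/m³
atomic unit of energy density: u_au = E_h/a₀³ = m_e⁴e¹⁰/((4πε₀)⁵ℏ⁸) = 3.01 × 10^13 J/m³
0.0112 × 4.68 × 10^113 / 3.01 × 10^13 = 1.74 × 10^98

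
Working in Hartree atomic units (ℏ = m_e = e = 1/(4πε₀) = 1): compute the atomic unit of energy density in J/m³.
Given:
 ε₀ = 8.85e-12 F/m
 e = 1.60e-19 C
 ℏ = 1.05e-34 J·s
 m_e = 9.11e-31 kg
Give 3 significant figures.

From ℏ = m_e = e = 1/(4πε₀) = 1 the energy density scale is u_au = E_h/a₀³ = m_e⁴e¹⁰/((4πε₀)⁵ℏ⁸).
E_h = 4.38e-18 J
a₀ = 5.26e-11 m
E_h/a₀³ = 3.01e13 J/m³

3.01e13 J/m³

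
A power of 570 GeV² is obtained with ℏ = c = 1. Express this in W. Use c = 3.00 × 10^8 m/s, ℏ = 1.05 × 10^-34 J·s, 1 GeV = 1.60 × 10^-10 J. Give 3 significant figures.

Power is [E]/[T] = [E]²/ℏ.
1 GeV² → 1/ℏ × (1 GeV in J)² = 2.44 × 10^14 W.
Result: 570 × 2.44 × 10^14 = 1.39 × 10^17 W.

1.39 × 10^17 W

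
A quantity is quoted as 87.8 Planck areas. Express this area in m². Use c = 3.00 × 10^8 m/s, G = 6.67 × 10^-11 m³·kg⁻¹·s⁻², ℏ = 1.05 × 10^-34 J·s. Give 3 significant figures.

2.28 × 10^-68 m²

One Planck area: A_P = ℏG/c³ = 2.59 × 10^-70 m².
87.8 × 2.59 × 10^-70 m² = 2.28 × 10^-68 m²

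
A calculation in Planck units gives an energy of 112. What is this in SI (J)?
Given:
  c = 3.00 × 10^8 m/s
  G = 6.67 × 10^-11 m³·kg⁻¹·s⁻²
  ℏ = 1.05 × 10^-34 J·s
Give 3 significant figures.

2.19 × 10^11 J

One Planck energy: E_P = √(ℏc⁵/G) = 1.96 × 10^9 J.
112 × 1.96 × 10^9 J = 2.19 × 10^11 J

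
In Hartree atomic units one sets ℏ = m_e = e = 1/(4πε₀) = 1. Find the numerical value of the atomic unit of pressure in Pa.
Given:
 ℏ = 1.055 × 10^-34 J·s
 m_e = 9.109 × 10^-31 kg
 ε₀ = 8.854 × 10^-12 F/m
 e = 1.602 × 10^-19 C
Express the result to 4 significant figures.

P_au = E_h/a₀³ = m_e⁴e¹⁰/((4πε₀)⁵ℏ⁸)
E_h = 4.354 × 10^-18 J
a₀ = 5.297 × 10^-11 m
E_h/a₀³ = 2.929 × 10^13 Pa

2.929 × 10^13 Pa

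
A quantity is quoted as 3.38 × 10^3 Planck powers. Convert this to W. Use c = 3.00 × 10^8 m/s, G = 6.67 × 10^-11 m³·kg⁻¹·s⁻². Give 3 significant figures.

One Planck power: P_P = c⁵/G = 3.64 × 10^52 W.
3.38 × 10^3 × 3.64 × 10^52 W = 1.23 × 10^56 W

1.23 × 10^56 W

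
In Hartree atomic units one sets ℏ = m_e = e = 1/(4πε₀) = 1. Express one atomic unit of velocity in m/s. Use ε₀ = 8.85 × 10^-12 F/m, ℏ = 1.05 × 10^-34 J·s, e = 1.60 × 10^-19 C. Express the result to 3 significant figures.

v_au = e²/(4πε₀ℏ)
  = 2.56 × 10^-38 / 1.17 × 10^-44
  = 2.19 × 10^6 m/s

2.19 × 10^6 m/s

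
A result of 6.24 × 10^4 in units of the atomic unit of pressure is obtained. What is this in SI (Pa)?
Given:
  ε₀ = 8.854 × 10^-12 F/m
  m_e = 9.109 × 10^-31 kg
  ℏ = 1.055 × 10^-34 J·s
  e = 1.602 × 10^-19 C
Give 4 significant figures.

1.828 × 10^18 Pa

One atomic unit of pressure: P_au = E_h/a₀³ = m_e⁴e¹⁰/((4πε₀)⁵ℏ⁸) = 2.929 × 10^13 Pa.
6.24 × 10^4 × 2.929 × 10^13 Pa = 1.828 × 10^18 Pa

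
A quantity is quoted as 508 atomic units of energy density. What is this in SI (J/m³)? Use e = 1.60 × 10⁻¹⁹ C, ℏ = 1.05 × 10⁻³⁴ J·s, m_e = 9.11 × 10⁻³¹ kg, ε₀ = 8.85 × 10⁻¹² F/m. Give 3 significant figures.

One atomic unit of energy density: u_au = E_h/a₀³ = m_e⁴e¹⁰/((4πε₀)⁵ℏ⁸) = 3.01 × 10¹³ J/m³.
508 × 3.01 × 10¹³ J/m³ = 1.53 × 10¹⁶ J/m³

1.53 × 10¹⁶ J/m³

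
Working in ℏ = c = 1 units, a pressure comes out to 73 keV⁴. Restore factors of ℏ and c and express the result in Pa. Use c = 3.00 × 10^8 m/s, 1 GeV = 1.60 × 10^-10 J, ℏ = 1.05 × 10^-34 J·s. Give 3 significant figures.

Pressure is [E]/[L]³ = [E]⁴/(ℏc)³.
1 GeV⁴ → 1/(ℏc)³ × (1 GeV in J)⁴ = 2.10 × 10^37 Pa.
Convert the energy scale: 73 keV⁴ = 7.30 × 10^-23 GeV⁴.
Result: 7.30 × 10^-23 × 2.10 × 10^37 = 1.53 × 10^15 Pa.

1.53 × 10^15 Pa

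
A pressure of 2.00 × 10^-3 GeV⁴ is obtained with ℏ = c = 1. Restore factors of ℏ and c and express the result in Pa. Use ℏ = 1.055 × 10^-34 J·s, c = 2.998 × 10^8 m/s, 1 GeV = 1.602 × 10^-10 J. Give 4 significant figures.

4.163 × 10^34 Pa

Pressure is [E]/[L]³ = [E]⁴/(ℏc)³.
1 GeV⁴ → 1/(ℏc)³ × (1 GeV in J)⁴ = 2.082 × 10^37 Pa.
Result: 2.00 × 10^-3 × 2.082 × 10^37 = 4.163 × 10^34 Pa.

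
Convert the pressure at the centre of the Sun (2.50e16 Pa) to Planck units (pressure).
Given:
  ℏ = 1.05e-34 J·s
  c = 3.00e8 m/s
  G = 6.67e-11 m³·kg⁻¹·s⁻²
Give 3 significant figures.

5.34e-98

Planck pressure: p_P = c⁷/(ℏG²) = 4.68e113 Pa.
2.50e16 / 4.68e113 = 5.34e-98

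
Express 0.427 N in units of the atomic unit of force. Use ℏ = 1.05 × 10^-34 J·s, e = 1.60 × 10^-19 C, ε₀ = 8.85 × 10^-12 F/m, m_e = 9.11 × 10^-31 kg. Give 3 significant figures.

5.13 × 10^6

atomic unit of force: F_au = E_h/a₀ = m_e²e⁶/((4πε₀)³ℏ⁴) = 8.33 × 10^-8 N.
0.427 / 8.33 × 10^-8 = 5.13 × 10^6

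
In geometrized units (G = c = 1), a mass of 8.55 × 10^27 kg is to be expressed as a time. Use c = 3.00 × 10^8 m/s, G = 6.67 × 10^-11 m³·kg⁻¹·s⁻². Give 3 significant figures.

Mass → time via G/c³.
8.55 × 10^27 kg × (G/c³) = 2.11 × 10^-8 s

2.11 × 10^-8 s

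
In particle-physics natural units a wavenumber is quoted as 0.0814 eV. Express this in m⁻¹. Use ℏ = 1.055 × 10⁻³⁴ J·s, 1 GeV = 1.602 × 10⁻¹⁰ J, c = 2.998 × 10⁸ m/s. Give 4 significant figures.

4.123 × 10⁵ m⁻¹

Inverse length is [E]/(ℏc).
1 GeV → 1/(ℏc) × (1 GeV in J) = 5.065 × 10¹⁵ m⁻¹.
Convert the energy scale: 0.0814 eV = 8.14 × 10⁻¹¹ GeV.
Result: 8.14 × 10⁻¹¹ × 5.065 × 10¹⁵ = 4.123 × 10⁵ m⁻¹.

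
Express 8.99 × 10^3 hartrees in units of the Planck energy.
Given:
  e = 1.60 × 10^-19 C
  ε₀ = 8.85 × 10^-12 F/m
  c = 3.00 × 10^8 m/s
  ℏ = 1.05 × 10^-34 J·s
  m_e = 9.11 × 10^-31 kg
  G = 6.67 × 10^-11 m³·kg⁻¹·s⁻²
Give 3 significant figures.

2.01 × 10^-23

hartree: E_h = m_e e⁴/(4πε₀ℏ)² = 4.38 × 10^-18 J
Planck energy: E_P = √(ℏc⁵/G) = 1.96 × 10^9 J
8.99 × 10^3 × 4.38 × 10^-18 / 1.96 × 10^9 = 2.01 × 10^-23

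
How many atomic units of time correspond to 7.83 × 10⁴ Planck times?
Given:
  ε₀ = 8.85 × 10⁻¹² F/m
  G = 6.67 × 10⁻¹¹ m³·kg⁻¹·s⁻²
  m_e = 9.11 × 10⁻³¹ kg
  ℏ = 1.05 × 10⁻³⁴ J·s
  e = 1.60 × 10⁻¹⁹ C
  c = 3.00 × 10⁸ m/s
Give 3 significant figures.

Planck time: t_P = √(ℏG/c⁵) = 5.37 × 10⁻⁴⁴ s
atomic unit of time: τ_au = (4πε₀)²ℏ³/(m_e e⁴) = 2.40 × 10⁻¹⁷ s
7.83 × 10⁴ × 5.37 × 10⁻⁴⁴ / 2.40 × 10⁻¹⁷ = 1.75 × 10⁻²²

1.75 × 10⁻²²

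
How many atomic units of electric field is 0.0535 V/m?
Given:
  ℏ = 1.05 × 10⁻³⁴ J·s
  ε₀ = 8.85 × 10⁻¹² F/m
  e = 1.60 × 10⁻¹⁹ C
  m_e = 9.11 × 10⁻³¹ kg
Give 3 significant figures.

1.03 × 10⁻¹³

atomic unit of electric field: E_au = E_h/(e a₀) = m_e²e⁵/((4πε₀)³ℏ⁴) = 5.20 × 10¹¹ V/m.
0.0535 / 5.20 × 10¹¹ = 1.03 × 10⁻¹³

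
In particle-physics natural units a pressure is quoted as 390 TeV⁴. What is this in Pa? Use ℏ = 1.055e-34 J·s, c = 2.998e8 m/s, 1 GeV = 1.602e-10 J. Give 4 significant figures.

8.118e51 Pa

Pressure is [E]/[L]³ = [E]⁴/(ℏc)³.
1 GeV⁴ → 1/(ℏc)³ × (1 GeV in J)⁴ = 2.082e37 Pa.
Convert the energy scale: 390 TeV⁴ = 3.90e14 GeV⁴.
Result: 3.90e14 × 2.082e37 = 8.118e51 Pa.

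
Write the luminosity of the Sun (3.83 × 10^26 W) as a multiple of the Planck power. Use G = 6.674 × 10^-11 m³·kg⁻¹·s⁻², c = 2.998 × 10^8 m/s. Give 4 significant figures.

Planck power: P_P = c⁵/G = 3.629 × 10^52 W.
3.83 × 10^26 / 3.629 × 10^52 = 1.055 × 10^-26

1.055 × 10^-26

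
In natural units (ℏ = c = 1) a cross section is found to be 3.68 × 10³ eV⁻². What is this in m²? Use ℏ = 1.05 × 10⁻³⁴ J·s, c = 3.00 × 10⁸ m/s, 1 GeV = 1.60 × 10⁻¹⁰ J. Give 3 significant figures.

1.43 × 10⁻¹⁰ m²

Area is [L]² = [E]⁻²·(ℏc)²; restore (ℏc)².
1 GeV⁻² → (ℏc)² × (1 GeV in J)⁻² = 3.88 × 10⁻³² m².
Convert the energy scale: 3.68 × 10³ eV⁻² = 3.68 × 10²¹ GeV⁻².
Result: 3.68 × 10²¹ × 3.88 × 10⁻³² = 1.43 × 10⁻¹⁰ m².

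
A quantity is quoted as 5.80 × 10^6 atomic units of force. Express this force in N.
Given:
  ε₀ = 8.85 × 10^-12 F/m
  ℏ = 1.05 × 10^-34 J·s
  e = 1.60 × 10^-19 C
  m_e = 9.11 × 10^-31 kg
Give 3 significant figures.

0.483 N

One atomic unit of force: F_au = E_h/a₀ = m_e²e⁶/((4πε₀)³ℏ⁴) = 8.33 × 10^-8 N.
5.80 × 10^6 × 8.33 × 10^-8 N = 0.483 N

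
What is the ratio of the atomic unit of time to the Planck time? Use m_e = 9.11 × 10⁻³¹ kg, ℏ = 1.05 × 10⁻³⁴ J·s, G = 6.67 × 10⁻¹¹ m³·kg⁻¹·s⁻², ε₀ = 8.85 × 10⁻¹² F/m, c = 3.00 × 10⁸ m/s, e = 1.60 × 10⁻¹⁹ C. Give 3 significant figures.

4.47 × 10²⁶

atomic unit of time: τ_au = (4πε₀)²ℏ³/(m_e e⁴) = 2.40 × 10⁻¹⁷ s
Planck time: t_P = √(ℏG/c⁵) = 5.37 × 10⁻⁴⁴ s
ratio = 2.40 × 10⁻¹⁷ / 5.37 × 10⁻⁴⁴ = 4.47 × 10²⁶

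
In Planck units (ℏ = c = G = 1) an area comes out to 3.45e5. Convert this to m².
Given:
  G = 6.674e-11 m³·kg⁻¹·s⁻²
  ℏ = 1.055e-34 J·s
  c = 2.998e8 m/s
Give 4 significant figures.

9.015e-65 m²

One Planck area: A_P = ℏG/c³ = 2.613e-70 m².
3.45e5 × 2.613e-70 m² = 9.015e-65 m²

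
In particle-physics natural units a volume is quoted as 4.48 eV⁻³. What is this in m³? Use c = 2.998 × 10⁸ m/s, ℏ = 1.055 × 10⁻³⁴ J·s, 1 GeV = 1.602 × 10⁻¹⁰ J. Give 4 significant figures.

Volume is [L]³ = [E]⁻³·(ℏc)³.
1 GeV⁻³ → (ℏc)³ × (1 GeV in J)⁻³ = 7.696 × 10⁻⁴⁸ m³.
Convert the energy scale: 4.48 eV⁻³ = 4.48 × 10²⁷ GeV⁻³.
Result: 4.48 × 10²⁷ × 7.696 × 10⁻⁴⁸ = 3.448 × 10⁻²⁰ m³.

3.448 × 10⁻²⁰ m³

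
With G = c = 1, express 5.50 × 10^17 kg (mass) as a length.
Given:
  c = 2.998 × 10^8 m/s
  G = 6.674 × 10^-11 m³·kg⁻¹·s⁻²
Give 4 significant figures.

4.084 × 10^-10 m

In G = c = 1 units mass has dimensions of length; the conversion factor is G/c².
5.50 × 10^17 kg × (G/c²) = 4.084 × 10^-10 m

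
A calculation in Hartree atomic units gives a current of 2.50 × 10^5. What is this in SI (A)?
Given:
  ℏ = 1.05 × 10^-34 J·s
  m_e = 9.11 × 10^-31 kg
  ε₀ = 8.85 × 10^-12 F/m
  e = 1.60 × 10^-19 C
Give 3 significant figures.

One atomic unit of electric current: I_au = e E_h/ℏ = m_e e⁵/((4πε₀)²ℏ³) = 6.67 × 10^-3 A.
2.50 × 10^5 × 6.67 × 10^-3 A = 1.67 × 10^3 A

1.67 × 10^3 A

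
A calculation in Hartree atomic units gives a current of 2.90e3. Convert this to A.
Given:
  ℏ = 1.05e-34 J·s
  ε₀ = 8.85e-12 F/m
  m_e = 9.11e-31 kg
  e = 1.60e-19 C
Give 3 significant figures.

One atomic unit of electric current: I_au = e E_h/ℏ = m_e e⁵/((4πε₀)²ℏ³) = 6.67e-3 A.
2.90e3 × 6.67e-3 A = 19.3 A

19.3 A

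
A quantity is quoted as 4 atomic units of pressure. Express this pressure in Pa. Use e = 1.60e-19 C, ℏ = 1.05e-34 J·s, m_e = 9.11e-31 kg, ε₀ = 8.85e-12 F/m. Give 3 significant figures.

1.21e14 Pa

One atomic unit of pressure: P_au = E_h/a₀³ = m_e⁴e¹⁰/((4πε₀)⁵ℏ⁸) = 3.01e13 Pa.
4 × 3.01e13 Pa = 1.21e14 Pa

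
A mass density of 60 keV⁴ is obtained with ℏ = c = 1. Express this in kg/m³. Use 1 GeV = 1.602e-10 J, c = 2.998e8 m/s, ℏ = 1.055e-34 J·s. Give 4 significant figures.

0.01390 kg/m³

Mass density is [E]/(c²[L]³) = [E]⁴/(ℏ³c⁵).
1 GeV⁴ → 1/(ℏ³c⁵) × (1 GeV in J)⁴ = 2.316e20 kg/m³.
Convert the energy scale: 60 keV⁴ = 6.00e-23 GeV⁴.
Result: 6.00e-23 × 2.316e20 = 0.01390 kg/m³.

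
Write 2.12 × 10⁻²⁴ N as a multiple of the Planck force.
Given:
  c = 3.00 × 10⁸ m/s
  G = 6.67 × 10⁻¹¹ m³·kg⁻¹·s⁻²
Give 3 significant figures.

Planck force: F_P = c⁴/G = 1.21 × 10⁴⁴ N.
2.12 × 10⁻²⁴ / 1.21 × 10⁴⁴ = 1.75 × 10⁻⁶⁸

1.75 × 10⁻⁶⁸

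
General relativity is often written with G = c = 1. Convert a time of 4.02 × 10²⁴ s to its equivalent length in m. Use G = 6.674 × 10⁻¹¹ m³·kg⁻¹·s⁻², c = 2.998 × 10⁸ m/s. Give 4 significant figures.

Time → length via c.
4.02 × 10²⁴ s × (c) = 1.205 × 10³³ m

1.205 × 10³³ m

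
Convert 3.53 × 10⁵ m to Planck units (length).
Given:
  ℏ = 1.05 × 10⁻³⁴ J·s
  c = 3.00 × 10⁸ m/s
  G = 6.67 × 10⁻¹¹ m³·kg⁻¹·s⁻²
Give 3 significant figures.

Planck length: ℓ_P = √(ℏG/c³) = 1.61 × 10⁻³⁵ m.
3.53 × 10⁵ / 1.61 × 10⁻³⁵ = 2.19 × 10⁴⁰

2.19 × 10⁴⁰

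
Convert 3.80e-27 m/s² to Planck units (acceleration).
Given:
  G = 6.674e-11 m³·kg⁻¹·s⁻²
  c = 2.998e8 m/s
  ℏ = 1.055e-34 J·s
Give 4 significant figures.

6.834e-79

Planck acceleration: a_P = √(c⁷/(ℏG)) = 5.560e51 m/s².
3.80e-27 / 5.560e51 = 6.834e-79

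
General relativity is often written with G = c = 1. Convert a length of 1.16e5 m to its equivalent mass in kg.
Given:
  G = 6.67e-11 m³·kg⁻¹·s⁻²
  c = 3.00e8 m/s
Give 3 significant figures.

Length → mass via c²/G.
1.16e5 m × (c²/G) = 1.57e32 kg

1.57e32 kg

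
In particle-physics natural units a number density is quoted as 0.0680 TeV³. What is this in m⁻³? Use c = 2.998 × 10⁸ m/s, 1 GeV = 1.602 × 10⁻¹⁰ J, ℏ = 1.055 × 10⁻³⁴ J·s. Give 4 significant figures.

8.836 × 10⁵⁴ m⁻³

Number density is [L]⁻³ = [E]³/(ℏc)³.
1 GeV³ → 1/(ℏc)³ × (1 GeV in J)³ = 1.299 × 10⁴⁷ m⁻³.
Convert the energy scale: 0.0680 TeV³ = 6.80 × 10⁷ GeV³.
Result: 6.80 × 10⁷ × 1.299 × 10⁴⁷ = 8.836 × 10⁵⁴ m⁻³.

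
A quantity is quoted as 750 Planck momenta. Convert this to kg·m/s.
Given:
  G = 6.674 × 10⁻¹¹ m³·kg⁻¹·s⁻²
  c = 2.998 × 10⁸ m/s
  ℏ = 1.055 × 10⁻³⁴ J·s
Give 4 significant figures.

4.895 × 10³ kg·m/s

One Planck momentum: p_P = √(ℏc³/G) = 6.527 kg·m/s.
750 × 6.527 kg·m/s = 4.895 × 10³ kg·m/s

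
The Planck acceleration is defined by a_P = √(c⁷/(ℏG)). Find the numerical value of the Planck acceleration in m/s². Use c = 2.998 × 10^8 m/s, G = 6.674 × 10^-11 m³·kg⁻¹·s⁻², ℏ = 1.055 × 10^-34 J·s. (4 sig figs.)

5.560 × 10^51 m/s²

a_P = √(c⁷/(ℏG))
  = √(3.092 × 10^103)
  = 5.560 × 10^51 m/s²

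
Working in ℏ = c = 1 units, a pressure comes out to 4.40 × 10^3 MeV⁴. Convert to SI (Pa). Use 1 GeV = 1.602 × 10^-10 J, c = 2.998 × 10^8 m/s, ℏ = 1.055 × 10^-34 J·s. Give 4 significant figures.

Pressure is [E]/[L]³ = [E]⁴/(ℏc)³.
1 GeV⁴ → 1/(ℏc)³ × (1 GeV in J)⁴ = 2.082 × 10^37 Pa.
Convert the energy scale: 4.40 × 10^3 MeV⁴ = 4.40 × 10^-9 GeV⁴.
Result: 4.40 × 10^-9 × 2.082 × 10^37 = 9.159 × 10^28 Pa.

9.159 × 10^28 Pa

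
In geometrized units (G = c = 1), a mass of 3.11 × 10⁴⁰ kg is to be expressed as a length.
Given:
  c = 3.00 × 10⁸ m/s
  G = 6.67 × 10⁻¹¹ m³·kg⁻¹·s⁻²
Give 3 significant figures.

In G = c = 1 units mass has dimensions of length; the conversion factor is G/c².
3.11 × 10⁴⁰ kg × (G/c²) = 2.30 × 10¹³ m

2.30 × 10¹³ m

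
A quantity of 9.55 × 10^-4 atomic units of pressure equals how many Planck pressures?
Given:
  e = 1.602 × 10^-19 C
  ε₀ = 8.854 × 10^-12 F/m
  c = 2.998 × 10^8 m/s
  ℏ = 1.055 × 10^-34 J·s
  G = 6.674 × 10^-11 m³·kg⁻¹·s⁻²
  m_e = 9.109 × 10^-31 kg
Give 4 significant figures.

atomic unit of pressure: P_au = E_h/a₀³ = m_e⁴e¹⁰/((4πε₀)⁵ℏ⁸) = 2.929 × 10^13 Pa
Planck pressure: p_P = c⁷/(ℏG²) = 4.632 × 10^113 Pa
9.55 × 10^-4 × 2.929 × 10^13 / 4.632 × 10^113 = 6.039 × 10^-104

6.039 × 10^-104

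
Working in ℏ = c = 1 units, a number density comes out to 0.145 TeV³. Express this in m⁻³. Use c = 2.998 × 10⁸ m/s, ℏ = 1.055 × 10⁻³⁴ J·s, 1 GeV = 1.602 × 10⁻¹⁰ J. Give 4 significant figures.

1.884 × 10⁵⁵ m⁻³

Number density is [L]⁻³ = [E]³/(ℏc)³.
1 GeV³ → 1/(ℏc)³ × (1 GeV in J)³ = 1.299 × 10⁴⁷ m⁻³.
Convert the energy scale: 0.145 TeV³ = 1.45 × 10⁸ GeV³.
Result: 1.45 × 10⁸ × 1.299 × 10⁴⁷ = 1.884 × 10⁵⁵ m⁻³.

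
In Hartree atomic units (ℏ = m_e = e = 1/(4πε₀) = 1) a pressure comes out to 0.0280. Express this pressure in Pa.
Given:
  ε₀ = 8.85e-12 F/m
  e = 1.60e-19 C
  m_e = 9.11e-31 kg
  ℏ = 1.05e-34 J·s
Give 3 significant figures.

8.44e11 Pa

One atomic unit of pressure: P_au = E_h/a₀³ = m_e⁴e¹⁰/((4πε₀)⁵ℏ⁸) = 3.01e13 Pa.
0.0280 × 3.01e13 Pa = 8.44e11 Pa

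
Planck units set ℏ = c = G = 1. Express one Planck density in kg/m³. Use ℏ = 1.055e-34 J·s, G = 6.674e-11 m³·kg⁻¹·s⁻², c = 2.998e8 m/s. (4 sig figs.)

5.154e96 kg/m³

Dimensional analysis gives ρ_P = c⁵/(ℏG²).
  = 2.422e42 / 4.699e-55
  = 5.154e96 kg/m³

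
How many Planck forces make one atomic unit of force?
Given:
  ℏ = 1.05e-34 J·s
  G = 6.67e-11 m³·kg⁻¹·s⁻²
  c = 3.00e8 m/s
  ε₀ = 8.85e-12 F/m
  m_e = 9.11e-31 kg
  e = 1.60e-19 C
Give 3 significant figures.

atomic unit of force: F_au = E_h/a₀ = m_e²e⁶/((4πε₀)³ℏ⁴) = 8.33e-8 N
Planck force: F_P = c⁴/G = 1.21e44 N
ratio = 8.33e-8 / 1.21e44 = 6.86e-52

6.86e-52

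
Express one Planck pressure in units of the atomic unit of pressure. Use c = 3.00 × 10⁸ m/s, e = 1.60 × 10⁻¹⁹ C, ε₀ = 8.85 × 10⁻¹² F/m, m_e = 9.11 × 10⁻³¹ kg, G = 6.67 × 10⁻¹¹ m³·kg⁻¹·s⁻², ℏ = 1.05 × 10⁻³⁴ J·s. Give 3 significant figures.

Planck pressure: p_P = c⁷/(ℏG²) = 4.68 × 10¹¹³ Pa
atomic unit of pressure: P_au = E_h/a₀³ = m_e⁴e¹⁰/((4πε₀)⁵ℏ⁸) = 3.01 × 10¹³ Pa
ratio = 4.68 × 10¹¹³ / 3.01 × 10¹³ = 1.55 × 10¹⁰⁰

1.55 × 10¹⁰⁰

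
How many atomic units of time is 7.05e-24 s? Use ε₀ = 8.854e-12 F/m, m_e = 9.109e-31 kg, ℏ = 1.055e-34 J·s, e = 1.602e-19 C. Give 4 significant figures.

2.910e-7

atomic unit of time: τ_au = (4πε₀)²ℏ³/(m_e e⁴) = 2.423e-17 s.
7.05e-24 / 2.423e-17 = 2.910e-7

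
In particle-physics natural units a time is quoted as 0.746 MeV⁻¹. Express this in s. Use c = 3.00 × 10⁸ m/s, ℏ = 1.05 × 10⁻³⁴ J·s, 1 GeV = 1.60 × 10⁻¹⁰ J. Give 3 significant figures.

4.90 × 10⁻²² s

A time is [E]⁻¹ in ℏ=c=1; restore one factor of ℏ.
1 GeV⁻¹ → ℏ × (1 GeV in J)⁻¹ = 6.56 × 10⁻²⁵ s.
Convert the energy scale: 0.746 MeV⁻¹ = 746 GeV⁻¹.
Result: 746 × 6.56 × 10⁻²⁵ = 4.90 × 10⁻²² s.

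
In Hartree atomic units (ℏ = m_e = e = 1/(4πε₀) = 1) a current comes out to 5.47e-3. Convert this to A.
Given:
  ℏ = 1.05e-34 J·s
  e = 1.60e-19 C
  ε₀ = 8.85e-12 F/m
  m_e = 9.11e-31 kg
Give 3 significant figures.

One atomic unit of electric current: I_au = e E_h/ℏ = m_e e⁵/((4πε₀)²ℏ³) = 6.67e-3 A.
5.47e-3 × 6.67e-3 A = 3.65e-5 A

3.65e-5 A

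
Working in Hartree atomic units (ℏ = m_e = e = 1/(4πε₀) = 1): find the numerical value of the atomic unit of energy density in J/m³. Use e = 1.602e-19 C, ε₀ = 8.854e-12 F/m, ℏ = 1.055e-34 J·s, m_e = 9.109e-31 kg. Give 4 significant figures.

2.929e13 J/m³

Dimensional analysis gives u_au = E_h/a₀³ = m_e⁴e¹⁰/((4πε₀)⁵ℏ⁸).
E_h = 4.354e-18 J
a₀ = 5.297e-11 m
E_h/a₀³ = 2.929e13 J/m³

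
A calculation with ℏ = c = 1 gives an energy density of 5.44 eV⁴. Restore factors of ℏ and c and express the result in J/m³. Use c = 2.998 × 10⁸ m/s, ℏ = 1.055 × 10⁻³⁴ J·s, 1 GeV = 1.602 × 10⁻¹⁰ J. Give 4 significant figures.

113.2 J/m³

[E]/[L]³ = [E]⁴/(ℏc)³; restore (ℏc)⁻³.
1 GeV⁴ → 1/(ℏc)³ × (1 GeV in J)⁴ = 2.082 × 10³⁷ J/m³.
Convert the energy scale: 5.44 eV⁴ = 5.44 × 10⁻³⁶ GeV⁴.
Result: 5.44 × 10⁻³⁶ × 2.082 × 10³⁷ = 113.2 J/m³.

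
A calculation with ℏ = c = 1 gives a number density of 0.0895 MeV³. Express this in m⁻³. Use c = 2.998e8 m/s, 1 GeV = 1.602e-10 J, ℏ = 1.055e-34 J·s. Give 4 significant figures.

1.163e37 m⁻³

Number density is [L]⁻³ = [E]³/(ℏc)³.
1 GeV³ → 1/(ℏc)³ × (1 GeV in J)³ = 1.299e47 m⁻³.
Convert the energy scale: 0.0895 MeV³ = 8.95e-11 GeV³.
Result: 8.95e-11 × 1.299e47 = 1.163e37 m⁻³.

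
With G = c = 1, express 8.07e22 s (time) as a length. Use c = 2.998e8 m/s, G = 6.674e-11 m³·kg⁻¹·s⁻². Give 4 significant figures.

2.419e31 m

Time → length via c.
8.07e22 s × (c) = 2.419e31 m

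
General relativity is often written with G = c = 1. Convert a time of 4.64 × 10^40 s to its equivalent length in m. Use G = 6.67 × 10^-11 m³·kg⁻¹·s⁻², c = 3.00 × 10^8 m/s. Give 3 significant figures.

1.39 × 10^49 m

Time → length via c.
4.64 × 10^40 s × (c) = 1.39 × 10^49 m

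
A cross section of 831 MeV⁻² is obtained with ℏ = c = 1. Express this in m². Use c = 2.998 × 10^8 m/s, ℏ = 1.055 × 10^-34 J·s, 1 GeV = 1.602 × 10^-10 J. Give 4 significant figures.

3.239 × 10^-23 m²

Area is [L]² = [E]⁻²·(ℏc)²; restore (ℏc)².
1 GeV⁻² → (ℏc)² × (1 GeV in J)⁻² = 3.898 × 10^-32 m².
Convert the energy scale: 831 MeV⁻² = 8.31 × 10^8 GeV⁻².
Result: 8.31 × 10^8 × 3.898 × 10^-32 = 3.239 × 10^-23 m².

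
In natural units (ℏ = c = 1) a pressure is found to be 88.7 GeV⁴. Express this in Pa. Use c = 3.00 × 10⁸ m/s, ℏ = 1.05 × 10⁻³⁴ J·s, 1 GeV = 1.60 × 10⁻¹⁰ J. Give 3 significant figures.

Pressure is [E]/[L]³ = [E]⁴/(ℏc)³.
1 GeV⁴ → 1/(ℏc)³ × (1 GeV in J)⁴ = 2.10 × 10³⁷ Pa.
Result: 88.7 × 2.10 × 10³⁷ = 1.86 × 10³⁹ Pa.

1.86 × 10³⁹ Pa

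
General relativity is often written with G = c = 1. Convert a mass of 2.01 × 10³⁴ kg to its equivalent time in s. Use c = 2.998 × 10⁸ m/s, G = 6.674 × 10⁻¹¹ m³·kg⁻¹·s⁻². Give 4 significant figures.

Mass → time via G/c³.
2.01 × 10³⁴ kg × (G/c³) = 0.04978 s

0.04978 s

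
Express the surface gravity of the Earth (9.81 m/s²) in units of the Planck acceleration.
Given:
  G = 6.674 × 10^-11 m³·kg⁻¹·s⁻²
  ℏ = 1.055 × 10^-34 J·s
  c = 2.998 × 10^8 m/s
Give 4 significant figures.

1.764 × 10^-51

Planck acceleration: a_P = √(c⁷/(ℏG)) = 5.560 × 10^51 m/s².
9.81 / 5.560 × 10^51 = 1.764 × 10^-51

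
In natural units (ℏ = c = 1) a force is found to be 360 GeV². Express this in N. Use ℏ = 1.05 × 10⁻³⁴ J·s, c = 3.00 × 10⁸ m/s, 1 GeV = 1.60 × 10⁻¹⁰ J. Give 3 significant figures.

Force is [E]/[L] = [E]²/(ℏc); restore (ℏc)⁻¹.
1 GeV² → 1/(ℏc) × (1 GeV in J)² = 8.13 × 10⁵ N.
Result: 360 × 8.13 × 10⁵ = 2.93 × 10⁸ N.

2.93 × 10⁸ N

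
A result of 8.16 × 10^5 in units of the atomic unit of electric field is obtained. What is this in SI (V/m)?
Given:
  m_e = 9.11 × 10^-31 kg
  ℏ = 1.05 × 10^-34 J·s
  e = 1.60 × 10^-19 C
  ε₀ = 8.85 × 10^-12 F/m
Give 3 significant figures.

One atomic unit of electric field: E_au = E_h/(e a₀) = m_e²e⁵/((4πε₀)³ℏ⁴) = 5.20 × 10^11 V/m.
8.16 × 10^5 × 5.20 × 10^11 V/m = 4.25 × 10^17 V/m

4.25 × 10^17 V/m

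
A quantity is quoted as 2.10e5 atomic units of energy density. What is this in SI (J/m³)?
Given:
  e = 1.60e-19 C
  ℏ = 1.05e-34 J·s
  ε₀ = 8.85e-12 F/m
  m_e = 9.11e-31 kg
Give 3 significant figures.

6.33e18 J/m³

One atomic unit of energy density: u_au = E_h/a₀³ = m_e⁴e¹⁰/((4πε₀)⁵ℏ⁸) = 3.01e13 J/m³.
2.10e5 × 3.01e13 J/m³ = 6.33e18 J/m³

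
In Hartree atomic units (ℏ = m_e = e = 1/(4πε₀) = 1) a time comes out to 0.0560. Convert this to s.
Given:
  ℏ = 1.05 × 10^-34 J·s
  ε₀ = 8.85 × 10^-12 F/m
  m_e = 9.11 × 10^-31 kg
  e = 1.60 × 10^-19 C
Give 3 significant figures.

One atomic unit of time: τ_au = (4πε₀)²ℏ³/(m_e e⁴) = 2.40 × 10^-17 s.
0.0560 × 2.40 × 10^-17 s = 1.34 × 10^-18 s

1.34 × 10^-18 s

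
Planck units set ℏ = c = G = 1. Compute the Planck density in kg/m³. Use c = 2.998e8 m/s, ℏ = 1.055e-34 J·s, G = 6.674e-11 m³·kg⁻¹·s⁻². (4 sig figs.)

Dimensional analysis gives ρ_P = c⁵/(ℏG²).
  = 2.422e42 / 4.699e-55
  = 5.154e96 kg/m³

5.154e96 kg/m³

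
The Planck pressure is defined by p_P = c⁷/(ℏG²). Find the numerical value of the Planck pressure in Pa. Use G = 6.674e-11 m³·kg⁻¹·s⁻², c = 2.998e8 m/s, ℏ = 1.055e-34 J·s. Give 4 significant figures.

4.632e113 Pa

p_P = c⁷/(ℏG²)
  = 2.177e59 / 4.699e-55
  = 4.632e113 Pa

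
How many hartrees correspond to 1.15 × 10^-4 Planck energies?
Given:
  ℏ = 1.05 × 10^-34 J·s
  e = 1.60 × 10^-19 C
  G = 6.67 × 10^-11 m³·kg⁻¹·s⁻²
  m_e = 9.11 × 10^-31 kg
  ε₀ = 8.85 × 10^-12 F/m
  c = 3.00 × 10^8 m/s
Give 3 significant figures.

5.14 × 10^22

Planck energy: E_P = √(ℏc⁵/G) = 1.96 × 10^9 J
hartree: E_h = m_e e⁴/(4πε₀ℏ)² = 4.38 × 10^-18 J
1.15 × 10^-4 × 1.96 × 10^9 / 4.38 × 10^-18 = 5.14 × 10^22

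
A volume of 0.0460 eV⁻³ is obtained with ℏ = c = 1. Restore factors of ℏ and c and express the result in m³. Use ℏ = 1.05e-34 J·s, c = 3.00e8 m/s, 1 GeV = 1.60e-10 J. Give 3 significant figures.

Volume is [L]³ = [E]⁻³·(ℏc)³.
1 GeV⁻³ → (ℏc)³ × (1 GeV in J)⁻³ = 7.63e-48 m³.
Convert the energy scale: 0.0460 eV⁻³ = 4.60e25 GeV⁻³.
Result: 4.60e25 × 7.63e-48 = 3.51e-22 m³.

3.51e-22 m³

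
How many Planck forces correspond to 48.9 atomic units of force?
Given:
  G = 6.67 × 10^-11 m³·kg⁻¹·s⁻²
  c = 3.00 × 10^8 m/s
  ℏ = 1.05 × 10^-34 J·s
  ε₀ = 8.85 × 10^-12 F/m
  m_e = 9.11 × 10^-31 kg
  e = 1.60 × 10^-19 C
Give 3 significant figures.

atomic unit of force: F_au = E_h/a₀ = m_e²e⁶/((4πε₀)³ℏ⁴) = 8.33 × 10^-8 N
Planck force: F_P = c⁴/G = 1.21 × 10^44 N
48.9 × 8.33 × 10^-8 / 1.21 × 10^44 = 3.35 × 10^-50

3.35 × 10^-50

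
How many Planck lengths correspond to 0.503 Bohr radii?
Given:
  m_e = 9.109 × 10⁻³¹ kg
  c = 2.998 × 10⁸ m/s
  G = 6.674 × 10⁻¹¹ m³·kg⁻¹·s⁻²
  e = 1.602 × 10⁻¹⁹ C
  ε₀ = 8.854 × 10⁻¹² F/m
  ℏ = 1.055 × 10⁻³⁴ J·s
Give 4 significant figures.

1.648 × 10²⁴

Bohr radius: a₀ = 4πε₀ℏ²/(m_e e²) = 5.297 × 10⁻¹¹ m
Planck length: ℓ_P = √(ℏG/c³) = 1.616 × 10⁻³⁵ m
0.503 × 5.297 × 10⁻¹¹ / 1.616 × 10⁻³⁵ = 1.648 × 10²⁴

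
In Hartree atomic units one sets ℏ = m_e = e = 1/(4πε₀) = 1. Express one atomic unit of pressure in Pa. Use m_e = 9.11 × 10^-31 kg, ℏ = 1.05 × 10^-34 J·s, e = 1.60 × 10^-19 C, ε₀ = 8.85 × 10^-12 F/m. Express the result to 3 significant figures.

P_au = E_h/a₀³ = m_e⁴e¹⁰/((4πε₀)⁵ℏ⁸)
E_h = 4.38 × 10^-18 J
a₀ = 5.26 × 10^-11 m
E_h/a₀³ = 3.01 × 10^13 Pa

3.01 × 10^13 Pa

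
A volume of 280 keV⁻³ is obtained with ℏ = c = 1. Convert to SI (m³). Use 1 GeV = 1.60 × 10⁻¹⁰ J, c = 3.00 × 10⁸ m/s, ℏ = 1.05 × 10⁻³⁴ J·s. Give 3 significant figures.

2.14 × 10⁻²⁷ m³

Volume is [L]³ = [E]⁻³·(ℏc)³.
1 GeV⁻³ → (ℏc)³ × (1 GeV in J)⁻³ = 7.63 × 10⁻⁴⁸ m³.
Convert the energy scale: 280 keV⁻³ = 2.80 × 10²⁰ GeV⁻³.
Result: 2.80 × 10²⁰ × 7.63 × 10⁻⁴⁸ = 2.14 × 10⁻²⁷ m³.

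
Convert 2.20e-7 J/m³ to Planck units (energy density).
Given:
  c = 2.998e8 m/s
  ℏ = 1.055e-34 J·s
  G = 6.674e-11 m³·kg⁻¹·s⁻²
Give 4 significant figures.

Planck energy density: u_P = c⁷/(ℏG²) = 4.632e113 J/m³.
2.20e-7 / 4.632e113 = 4.749e-121

4.749e-121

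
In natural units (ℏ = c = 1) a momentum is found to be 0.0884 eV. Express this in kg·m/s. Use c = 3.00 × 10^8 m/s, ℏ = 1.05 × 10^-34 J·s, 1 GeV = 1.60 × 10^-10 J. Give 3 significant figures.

Momentum is [E]/c; divide by c.
1 GeV → 1/c × (1 GeV in J) = 5.33 × 10^-19 kg·m/s.
Convert the energy scale: 0.0884 eV = 8.84 × 10^-11 GeV.
Result: 8.84 × 10^-11 × 5.33 × 10^-19 = 4.71 × 10^-29 kg·m/s.

4.71 × 10^-29 kg·m/s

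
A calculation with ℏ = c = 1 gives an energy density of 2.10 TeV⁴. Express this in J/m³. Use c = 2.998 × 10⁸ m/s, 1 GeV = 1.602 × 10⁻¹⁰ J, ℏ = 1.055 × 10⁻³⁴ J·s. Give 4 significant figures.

[E]/[L]³ = [E]⁴/(ℏc)³; restore (ℏc)⁻³.
1 GeV⁴ → 1/(ℏc)³ × (1 GeV in J)⁴ = 2.082 × 10³⁷ J/m³.
Convert the energy scale: 2.10 TeV⁴ = 2.10 × 10¹² GeV⁴.
Result: 2.10 × 10¹² × 2.082 × 10³⁷ = 4.371 × 10⁴⁹ J/m³.

4.371 × 10⁴⁹ J/m³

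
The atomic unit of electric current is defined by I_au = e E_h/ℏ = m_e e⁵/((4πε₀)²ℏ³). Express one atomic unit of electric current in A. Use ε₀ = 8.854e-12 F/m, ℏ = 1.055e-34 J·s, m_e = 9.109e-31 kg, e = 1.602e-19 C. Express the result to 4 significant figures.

I_au = e E_h/ℏ = m_e e⁵/((4πε₀)²ℏ³)
E_h = 4.354e-18 J
e·E_h/ℏ = 6.612e-3 A

6.612e-3 A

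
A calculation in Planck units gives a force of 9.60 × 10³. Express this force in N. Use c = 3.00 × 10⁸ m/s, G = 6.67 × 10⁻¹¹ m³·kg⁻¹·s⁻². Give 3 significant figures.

1.17 × 10⁴⁸ N

One Planck force: F_P = c⁴/G = 1.21 × 10⁴⁴ N.
9.60 × 10³ × 1.21 × 10⁴⁴ N = 1.17 × 10⁴⁸ N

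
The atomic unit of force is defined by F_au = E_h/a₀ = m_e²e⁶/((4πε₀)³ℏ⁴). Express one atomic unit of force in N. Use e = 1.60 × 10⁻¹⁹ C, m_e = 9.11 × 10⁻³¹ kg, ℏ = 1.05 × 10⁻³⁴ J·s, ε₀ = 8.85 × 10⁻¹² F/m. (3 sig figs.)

8.33 × 10⁻⁸ N

F_au = E_h/a₀ = m_e²e⁶/((4πε₀)³ℏ⁴)
E_h = 4.38 × 10⁻¹⁸ J
a₀ = 5.26 × 10⁻¹¹ m
E_h/a₀ = 8.33 × 10⁻⁸ N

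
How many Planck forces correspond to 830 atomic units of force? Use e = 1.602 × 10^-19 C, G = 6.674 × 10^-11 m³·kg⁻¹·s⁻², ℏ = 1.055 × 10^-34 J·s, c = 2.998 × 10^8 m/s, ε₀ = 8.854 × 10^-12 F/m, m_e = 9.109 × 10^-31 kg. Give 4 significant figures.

5.636 × 10^-49

atomic unit of force: F_au = E_h/a₀ = m_e²e⁶/((4πε₀)³ℏ⁴) = 8.220 × 10^-8 N
Planck force: F_P = c⁴/G = 1.210 × 10^44 N
830 × 8.220 × 10^-8 / 1.210 × 10^44 = 5.636 × 10^-49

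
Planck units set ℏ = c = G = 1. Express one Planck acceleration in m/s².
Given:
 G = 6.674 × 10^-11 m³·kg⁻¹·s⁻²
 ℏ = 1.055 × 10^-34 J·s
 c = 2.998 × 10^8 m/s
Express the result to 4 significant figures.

5.560 × 10^51 m/s²

From ℏ = c = G = 1 the acceleration scale is a_P = √(c⁷/(ℏG)).
  = √(3.092 × 10^103)
  = 5.560 × 10^51 m/s²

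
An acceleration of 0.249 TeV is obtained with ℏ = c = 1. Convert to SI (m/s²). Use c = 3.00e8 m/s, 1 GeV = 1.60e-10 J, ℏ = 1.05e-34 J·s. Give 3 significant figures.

1.14e35 m/s²

Acceleration is [L]/[T]² = c·[E]/ℏ.
1 GeV → c/ℏ × (1 GeV in J) = 4.57e32 m/s².
Convert the energy scale: 0.249 TeV = 249 GeV.
Result: 249 × 4.57e32 = 1.14e35 m/s².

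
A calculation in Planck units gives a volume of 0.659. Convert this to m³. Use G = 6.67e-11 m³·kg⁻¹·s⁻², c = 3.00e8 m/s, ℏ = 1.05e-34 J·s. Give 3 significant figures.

2.75e-105 m³

One Planck volume: V_P = (ℏG/c³)^(3/2) = 4.18e-105 m³.
0.659 × 4.18e-105 m³ = 2.75e-105 m³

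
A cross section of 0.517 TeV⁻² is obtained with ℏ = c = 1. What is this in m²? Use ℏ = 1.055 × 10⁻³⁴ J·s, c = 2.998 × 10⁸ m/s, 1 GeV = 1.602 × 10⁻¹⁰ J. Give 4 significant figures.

2.015 × 10⁻³⁸ m²

Area is [L]² = [E]⁻²·(ℏc)²; restore (ℏc)².
1 GeV⁻² → (ℏc)² × (1 GeV in J)⁻² = 3.898 × 10⁻³² m².
Convert the energy scale: 0.517 TeV⁻² = 5.17 × 10⁻⁷ GeV⁻².
Result: 5.17 × 10⁻⁷ × 3.898 × 10⁻³² = 2.015 × 10⁻³⁸ m².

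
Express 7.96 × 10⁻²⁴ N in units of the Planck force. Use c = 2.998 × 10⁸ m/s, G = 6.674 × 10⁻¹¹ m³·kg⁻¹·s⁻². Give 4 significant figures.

Planck force: F_P = c⁴/G = 1.210 × 10⁴⁴ N.
7.96 × 10⁻²⁴ / 1.210 × 10⁴⁴ = 6.576 × 10⁻⁶⁸

6.576 × 10⁻⁶⁸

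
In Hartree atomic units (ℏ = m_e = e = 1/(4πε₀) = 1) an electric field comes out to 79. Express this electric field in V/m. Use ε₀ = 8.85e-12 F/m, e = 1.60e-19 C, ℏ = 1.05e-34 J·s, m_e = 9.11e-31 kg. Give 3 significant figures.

One atomic unit of electric field: E_au = E_h/(e a₀) = m_e²e⁵/((4πε₀)³ℏ⁴) = 5.20e11 V/m.
79 × 5.20e11 V/m = 4.11e13 V/m

4.11e13 V/m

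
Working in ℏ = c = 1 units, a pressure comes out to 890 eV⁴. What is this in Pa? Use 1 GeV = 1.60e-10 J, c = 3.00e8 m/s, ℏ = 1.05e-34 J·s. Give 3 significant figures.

Pressure is [E]/[L]³ = [E]⁴/(ℏc)³.
1 GeV⁴ → 1/(ℏc)³ × (1 GeV in J)⁴ = 2.10e37 Pa.
Convert the energy scale: 890 eV⁴ = 8.90e-34 GeV⁴.
Result: 8.90e-34 × 2.10e37 = 1.87e4 Pa.

1.87e4 Pa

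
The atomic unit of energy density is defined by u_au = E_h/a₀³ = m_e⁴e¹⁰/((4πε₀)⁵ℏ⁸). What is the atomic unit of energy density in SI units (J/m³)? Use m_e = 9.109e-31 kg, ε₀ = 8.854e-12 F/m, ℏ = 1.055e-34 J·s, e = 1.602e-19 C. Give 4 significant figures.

u_au = E_h/a₀³ = m_e⁴e¹⁰/((4πε₀)⁵ℏ⁸)
E_h = 4.354e-18 J
a₀ = 5.297e-11 m
E_h/a₀³ = 2.929e13 J/m³

2.929e13 J/m³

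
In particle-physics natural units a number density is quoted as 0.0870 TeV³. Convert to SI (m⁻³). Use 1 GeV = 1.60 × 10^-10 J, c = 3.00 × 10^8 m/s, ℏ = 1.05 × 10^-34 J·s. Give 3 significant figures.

1.14 × 10^55 m⁻³

Number density is [L]⁻³ = [E]³/(ℏc)³.
1 GeV³ → 1/(ℏc)³ × (1 GeV in J)³ = 1.31 × 10^47 m⁻³.
Convert the energy scale: 0.0870 TeV³ = 8.70 × 10^7 GeV³.
Result: 8.70 × 10^7 × 1.31 × 10^47 = 1.14 × 10^55 m⁻³.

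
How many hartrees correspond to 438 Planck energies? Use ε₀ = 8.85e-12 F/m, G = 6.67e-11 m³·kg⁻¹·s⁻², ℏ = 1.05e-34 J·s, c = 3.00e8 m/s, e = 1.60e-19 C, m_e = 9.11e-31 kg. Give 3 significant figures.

1.96e29

Planck energy: E_P = √(ℏc⁵/G) = 1.96e9 J
hartree: E_h = m_e e⁴/(4πε₀ℏ)² = 4.38e-18 J
438 × 1.96e9 / 4.38e-18 = 1.96e29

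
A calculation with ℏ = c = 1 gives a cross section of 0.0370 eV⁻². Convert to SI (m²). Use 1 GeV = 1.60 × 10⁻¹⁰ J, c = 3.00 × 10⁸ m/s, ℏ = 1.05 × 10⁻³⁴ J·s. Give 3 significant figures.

1.43 × 10⁻¹⁵ m²

Area is [L]² = [E]⁻²·(ℏc)²; restore (ℏc)².
1 GeV⁻² → (ℏc)² × (1 GeV in J)⁻² = 3.88 × 10⁻³² m².
Convert the energy scale: 0.0370 eV⁻² = 3.70 × 10¹⁶ GeV⁻².
Result: 3.70 × 10¹⁶ × 3.88 × 10⁻³² = 1.43 × 10⁻¹⁵ m².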